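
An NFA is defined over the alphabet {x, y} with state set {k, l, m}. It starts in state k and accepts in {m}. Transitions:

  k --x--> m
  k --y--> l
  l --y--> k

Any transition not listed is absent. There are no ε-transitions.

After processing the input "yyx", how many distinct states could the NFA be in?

1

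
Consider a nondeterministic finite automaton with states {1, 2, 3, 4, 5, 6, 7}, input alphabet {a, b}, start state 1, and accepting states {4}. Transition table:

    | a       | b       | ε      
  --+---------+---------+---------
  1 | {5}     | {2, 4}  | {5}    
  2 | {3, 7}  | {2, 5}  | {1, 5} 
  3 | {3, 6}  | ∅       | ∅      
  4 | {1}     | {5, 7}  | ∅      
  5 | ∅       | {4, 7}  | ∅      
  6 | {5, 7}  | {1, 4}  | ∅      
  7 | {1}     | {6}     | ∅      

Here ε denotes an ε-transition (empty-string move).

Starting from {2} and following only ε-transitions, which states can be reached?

{1, 2, 5}

Begin with {2}.
ε-move 2 → 1; add 1.
ε-move 2 → 5; add 5.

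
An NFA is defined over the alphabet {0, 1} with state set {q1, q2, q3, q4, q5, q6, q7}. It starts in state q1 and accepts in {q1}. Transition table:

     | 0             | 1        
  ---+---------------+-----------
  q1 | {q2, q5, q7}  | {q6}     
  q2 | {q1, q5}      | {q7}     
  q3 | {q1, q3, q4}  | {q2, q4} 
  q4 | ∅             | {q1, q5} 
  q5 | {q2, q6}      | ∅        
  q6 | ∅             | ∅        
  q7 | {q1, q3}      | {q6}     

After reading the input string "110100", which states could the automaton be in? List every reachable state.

Start in {q1}.
Read '1': {q1} → {q6}.
Read '1': {q6} → ∅.
The set is empty and remains empty for the remaining 4 symbols.

∅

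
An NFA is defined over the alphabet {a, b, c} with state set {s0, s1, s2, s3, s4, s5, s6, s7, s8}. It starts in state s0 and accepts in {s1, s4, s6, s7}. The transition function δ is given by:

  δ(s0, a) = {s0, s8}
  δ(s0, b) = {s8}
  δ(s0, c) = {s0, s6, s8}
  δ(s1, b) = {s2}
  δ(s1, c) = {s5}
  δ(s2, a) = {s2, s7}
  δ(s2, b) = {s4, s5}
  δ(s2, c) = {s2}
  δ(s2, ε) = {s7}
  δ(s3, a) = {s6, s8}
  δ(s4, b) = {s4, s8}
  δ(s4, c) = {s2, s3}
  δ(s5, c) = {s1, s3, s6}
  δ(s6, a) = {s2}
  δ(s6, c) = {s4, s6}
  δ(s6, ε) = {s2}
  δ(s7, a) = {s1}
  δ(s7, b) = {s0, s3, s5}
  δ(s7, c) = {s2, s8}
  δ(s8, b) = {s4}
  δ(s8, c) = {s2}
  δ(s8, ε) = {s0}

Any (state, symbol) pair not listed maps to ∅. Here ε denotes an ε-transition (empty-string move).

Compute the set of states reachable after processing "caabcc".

Start in {s0}.
Read 'c': {s0} → {s0, s2, s6, s7, s8}.
Read 'a': {s0, s2, s6, s7, s8} → {s0, s1, s2, s7, s8}.
Read 'a': {s0, s1, s2, s7, s8} → {s0, s1, s2, s7, s8}.
Read 'b': {s0, s1, s2, s7, s8} → {s0, s2, s3, s4, s5, s7, s8}.
Read 'c': {s0, s2, s3, s4, s5, s7, s8} → {s0, s1, s2, s3, s6, s7, s8}.
Read 'c': {s0, s1, s2, s3, s6, s7, s8} → {s0, s2, s4, s5, s6, s7, s8}.

{s0, s2, s4, s5, s6, s7, s8}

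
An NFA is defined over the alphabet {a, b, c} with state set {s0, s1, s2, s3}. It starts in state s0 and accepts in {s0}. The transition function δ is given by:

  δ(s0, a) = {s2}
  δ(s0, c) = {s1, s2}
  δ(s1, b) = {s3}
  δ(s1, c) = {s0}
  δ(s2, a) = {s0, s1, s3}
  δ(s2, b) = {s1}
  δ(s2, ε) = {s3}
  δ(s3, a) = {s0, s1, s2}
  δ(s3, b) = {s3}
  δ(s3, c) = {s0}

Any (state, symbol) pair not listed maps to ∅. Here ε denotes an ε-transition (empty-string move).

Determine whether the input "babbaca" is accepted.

Start in {s0}.
Read 'b': {s0} → ∅.
The set is empty and remains empty for the remaining 6 symbols.
The final set ∅ contains no accepting state.

No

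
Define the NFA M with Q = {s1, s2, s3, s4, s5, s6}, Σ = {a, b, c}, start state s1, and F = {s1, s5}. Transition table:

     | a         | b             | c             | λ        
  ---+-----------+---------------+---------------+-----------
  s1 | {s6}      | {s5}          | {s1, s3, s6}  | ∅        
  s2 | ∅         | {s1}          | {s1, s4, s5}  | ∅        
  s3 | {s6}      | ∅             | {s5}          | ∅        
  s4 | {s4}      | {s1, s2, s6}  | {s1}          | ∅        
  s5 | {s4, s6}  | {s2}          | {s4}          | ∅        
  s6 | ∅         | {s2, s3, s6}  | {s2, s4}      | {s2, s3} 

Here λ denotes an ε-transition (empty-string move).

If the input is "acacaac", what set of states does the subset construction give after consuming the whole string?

{s1, s2, s4, s5}

Start in {s1}.
Read 'a': s1→{s6}; union {s6}; ε-closure = {s2, s3, s6}.
Read 'c': s2→{s1, s4, s5}, s3→{s5}, s6→{s2, s4}; now {s1, s2, s4, s5}.
Read 'a': s1→{s6}, s2→∅, s4→{s4}, s5→{s4, s6}; union {s4, s6}; ε-closure = {s2, s3, s4, s6}.
Read 'c': s2→{s1, s4, s5}, s3→{s5}, s4→{s1}, s6→{s2, s4}; now {s1, s2, s4, s5}.
Read 'a': s1→{s6}, s2→∅, s4→{s4}, s5→{s4, s6}; union {s4, s6}; ε-closure = {s2, s3, s4, s6}.
Read 'a': s2→∅, s3→{s6}, s4→{s4}, s6→∅; union {s4, s6}; ε-closure = {s2, s3, s4, s6}.
Read 'c': s2→{s1, s4, s5}, s3→{s5}, s4→{s1}, s6→{s2, s4}; now {s1, s2, s4, s5}.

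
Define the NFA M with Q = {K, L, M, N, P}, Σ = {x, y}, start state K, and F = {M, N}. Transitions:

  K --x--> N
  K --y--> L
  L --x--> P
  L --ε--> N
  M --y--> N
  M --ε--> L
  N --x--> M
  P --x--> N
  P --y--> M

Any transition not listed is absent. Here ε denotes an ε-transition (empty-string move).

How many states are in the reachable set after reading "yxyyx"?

3

Start in {K}.
Read 'y': K→{L}; union {L}; ε-closure = {L, N}.
Read 'x': L→{P}, N→{M}; union {M, P}; ε-closure = {L, M, N, P}.
Read 'y': L→∅, M→{N}, N→∅, P→{M}; union {M, N}; ε-closure = {L, M, N}.
Read 'y': L→∅, M→{N}, N→∅; now {N}.
Read 'x': N→{M}; union {M}; ε-closure = {L, M, N}.
That set has 3 states.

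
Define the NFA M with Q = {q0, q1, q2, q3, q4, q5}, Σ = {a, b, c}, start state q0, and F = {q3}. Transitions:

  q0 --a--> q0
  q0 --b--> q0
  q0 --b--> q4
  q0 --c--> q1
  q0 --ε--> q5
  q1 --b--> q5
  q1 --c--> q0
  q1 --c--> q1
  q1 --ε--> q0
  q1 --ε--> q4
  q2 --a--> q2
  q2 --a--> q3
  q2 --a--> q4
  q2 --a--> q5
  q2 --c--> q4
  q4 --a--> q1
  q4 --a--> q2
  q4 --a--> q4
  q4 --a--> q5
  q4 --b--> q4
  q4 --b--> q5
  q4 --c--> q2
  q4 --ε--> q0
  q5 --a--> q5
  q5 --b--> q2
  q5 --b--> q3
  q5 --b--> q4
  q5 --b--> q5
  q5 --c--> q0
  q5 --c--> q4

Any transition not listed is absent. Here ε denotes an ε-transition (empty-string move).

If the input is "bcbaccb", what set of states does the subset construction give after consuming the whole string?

Start: ε-closure({q0}) = {q0, q5}.
Read 'b': {q0, q5} → {q0, q2, q3, q4, q5}.
Read 'c': {q0, q2, q3, q4, q5} → {q0, q1, q2, q4, q5}.
Read 'b': {q0, q1, q2, q4, q5} → {q0, q2, q3, q4, q5}.
Read 'a': {q0, q2, q3, q4, q5} → {q0, q1, q2, q3, q4, q5}.
Read 'c': {q0, q1, q2, q3, q4, q5} → {q0, q1, q2, q4, q5}.
Read 'c': {q0, q1, q2, q4, q5} → {q0, q1, q2, q4, q5}.
Read 'b': {q0, q1, q2, q4, q5} → {q0, q2, q3, q4, q5}.

{q0, q2, q3, q4, q5}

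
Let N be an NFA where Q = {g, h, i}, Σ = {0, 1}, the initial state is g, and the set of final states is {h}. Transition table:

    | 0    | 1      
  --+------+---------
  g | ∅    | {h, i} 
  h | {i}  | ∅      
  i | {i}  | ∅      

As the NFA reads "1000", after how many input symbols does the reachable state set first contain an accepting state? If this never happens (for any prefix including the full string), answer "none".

1

Start in {g}.
Read '1': {g} → {h, i}.
None of the earlier sets intersect F, but {h, i} does.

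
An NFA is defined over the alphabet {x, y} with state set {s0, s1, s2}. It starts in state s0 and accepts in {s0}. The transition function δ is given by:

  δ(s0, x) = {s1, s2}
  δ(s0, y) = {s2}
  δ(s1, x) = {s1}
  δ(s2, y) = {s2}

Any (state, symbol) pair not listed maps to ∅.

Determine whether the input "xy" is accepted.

No

Start in {s0}.
Read 'x': {s0} → {s1, s2}.
Read 'y': {s1, s2} → {s2}.
The final set {s2} contains no accepting state.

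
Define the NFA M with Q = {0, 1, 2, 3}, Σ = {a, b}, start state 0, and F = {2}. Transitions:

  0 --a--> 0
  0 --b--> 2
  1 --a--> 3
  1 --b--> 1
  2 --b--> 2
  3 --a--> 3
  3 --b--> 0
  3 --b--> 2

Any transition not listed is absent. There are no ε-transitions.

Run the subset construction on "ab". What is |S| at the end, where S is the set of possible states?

1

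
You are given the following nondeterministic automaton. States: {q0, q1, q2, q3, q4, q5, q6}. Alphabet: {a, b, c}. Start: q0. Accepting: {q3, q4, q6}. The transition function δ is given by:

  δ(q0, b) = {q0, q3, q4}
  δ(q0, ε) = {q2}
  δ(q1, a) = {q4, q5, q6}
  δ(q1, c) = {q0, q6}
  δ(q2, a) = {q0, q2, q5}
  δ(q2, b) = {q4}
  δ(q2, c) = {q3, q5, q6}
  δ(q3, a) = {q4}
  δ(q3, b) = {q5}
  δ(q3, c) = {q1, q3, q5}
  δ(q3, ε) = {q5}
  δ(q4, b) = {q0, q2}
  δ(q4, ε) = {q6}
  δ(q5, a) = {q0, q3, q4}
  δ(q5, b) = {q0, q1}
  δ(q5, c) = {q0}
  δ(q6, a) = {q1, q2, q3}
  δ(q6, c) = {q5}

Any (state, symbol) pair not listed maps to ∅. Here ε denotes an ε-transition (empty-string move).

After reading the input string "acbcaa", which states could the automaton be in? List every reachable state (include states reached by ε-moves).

Start: ε-closure({q0}) = {q0, q2}.
Read 'a': q0→∅, q2→{q0, q2, q5}; now {q0, q2, q5}.
Read 'c': q0→∅, q2→{q3, q5, q6}, q5→{q0}; union {q0, q3, q5, q6}; ε-closure = {q0, q2, q3, q5, q6}.
Read 'b': q0→{q0, q3, q4}, q2→{q4}, q3→{q5}, q5→{q0, q1}, q6→∅; union {q0, q1, q3, q4, q5}; ε-closure = {q0, q1, q2, q3, q4, q5, q6}.
Read 'c': q0→∅, q1→{q0, q6}, q2→{q3, q5, q6}, q3→{q1, q3, q5}, q4→∅, q5→{q0}, q6→{q5}; union {q0, q1, q3, q5, q6}; ε-closure = {q0, q1, q2, q3, q5, q6}.
Read 'a': q0→∅, q1→{q4, q5, q6}, q2→{q0, q2, q5}, q3→{q4}, q5→{q0, q3, q4}, q6→{q1, q2, q3}; now {q0, q1, q2, q3, q4, q5, q6}.
Read 'a': q0→∅, q1→{q4, q5, q6}, q2→{q0, q2, q5}, q3→{q4}, q4→∅, q5→{q0, q3, q4}, q6→{q1, q2, q3}; now {q0, q1, q2, q3, q4, q5, q6}.

{q0, q1, q2, q3, q4, q5, q6}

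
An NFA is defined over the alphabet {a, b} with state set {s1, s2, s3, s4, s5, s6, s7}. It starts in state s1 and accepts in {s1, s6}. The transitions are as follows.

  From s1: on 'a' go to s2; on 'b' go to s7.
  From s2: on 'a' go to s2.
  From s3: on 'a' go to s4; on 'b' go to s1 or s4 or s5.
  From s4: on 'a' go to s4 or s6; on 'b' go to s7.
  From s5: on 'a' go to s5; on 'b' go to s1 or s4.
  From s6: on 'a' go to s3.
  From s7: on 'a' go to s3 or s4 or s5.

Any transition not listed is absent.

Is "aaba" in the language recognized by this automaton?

Start in {s1}.
Read 'a': {s1} → {s2}.
Read 'a': {s2} → {s2}.
Read 'b': {s2} → ∅.
The set is empty and remains empty for the remaining 1 symbol.
The final set ∅ contains no accepting state.

No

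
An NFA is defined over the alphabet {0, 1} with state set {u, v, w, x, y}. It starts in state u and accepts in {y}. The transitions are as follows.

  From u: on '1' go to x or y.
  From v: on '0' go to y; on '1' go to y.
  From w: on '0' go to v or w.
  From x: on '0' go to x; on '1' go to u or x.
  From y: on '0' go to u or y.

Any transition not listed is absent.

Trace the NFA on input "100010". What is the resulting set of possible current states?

{u, x, y}

Start in {u}.
Read '1': {u} → {x, y}.
Read '0': {x, y} → {u, x, y}.
Read '0': {u, x, y} → {u, x, y}.
Read '0': {u, x, y} → {u, x, y}.
Read '1': {u, x, y} → {u, x, y}.
Read '0': {u, x, y} → {u, x, y}.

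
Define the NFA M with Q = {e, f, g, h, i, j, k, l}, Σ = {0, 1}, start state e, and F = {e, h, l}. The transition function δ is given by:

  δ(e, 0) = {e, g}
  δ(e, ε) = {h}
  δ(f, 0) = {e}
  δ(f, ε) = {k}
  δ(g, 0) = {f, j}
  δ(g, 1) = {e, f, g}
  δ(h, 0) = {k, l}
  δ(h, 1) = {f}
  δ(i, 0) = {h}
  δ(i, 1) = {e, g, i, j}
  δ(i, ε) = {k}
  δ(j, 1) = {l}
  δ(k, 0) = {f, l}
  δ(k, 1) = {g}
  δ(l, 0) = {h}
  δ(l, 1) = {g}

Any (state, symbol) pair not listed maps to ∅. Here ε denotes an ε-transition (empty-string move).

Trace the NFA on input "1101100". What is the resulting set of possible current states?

{e, f, g, h, j, k, l}

Start: ε-closure({e}) = {e, h}.
Read '1': {e, h} → {f, k}.
Read '1': {f, k} → {g}.
Read '0': {g} → {f, j, k}.
Read '1': {f, j, k} → {g, l}.
Read '1': {g, l} → {e, f, g, h, k}.
Read '0': {e, f, g, h, k} → {e, f, g, h, j, k, l}.
Read '0': {e, f, g, h, j, k, l} → {e, f, g, h, j, k, l}.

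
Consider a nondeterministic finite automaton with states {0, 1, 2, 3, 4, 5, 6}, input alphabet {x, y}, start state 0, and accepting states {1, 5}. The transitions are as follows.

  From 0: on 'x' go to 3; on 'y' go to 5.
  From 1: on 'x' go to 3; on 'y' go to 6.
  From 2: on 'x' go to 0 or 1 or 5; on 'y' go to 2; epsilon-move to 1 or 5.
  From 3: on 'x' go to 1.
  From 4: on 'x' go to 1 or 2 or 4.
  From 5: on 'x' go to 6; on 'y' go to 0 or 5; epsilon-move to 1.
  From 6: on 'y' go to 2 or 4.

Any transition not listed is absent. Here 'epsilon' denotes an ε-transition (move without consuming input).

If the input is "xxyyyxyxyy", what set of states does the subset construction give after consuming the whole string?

{0, 1, 2, 4, 5, 6}

Start in {0}.
Read 'x': {0} → {3}.
Read 'x': {3} → {1}.
Read 'y': {1} → {6}.
Read 'y': {6} → {1, 2, 4, 5}.
Read 'y': {1, 2, 4, 5} → {0, 1, 2, 5, 6}.
Read 'x': {0, 1, 2, 5, 6} → {0, 1, 3, 5, 6}.
Read 'y': {0, 1, 3, 5, 6} → {0, 1, 2, 4, 5, 6}.
Read 'x': {0, 1, 2, 4, 5, 6} → {0, 1, 2, 3, 4, 5, 6}.
Read 'y': {0, 1, 2, 3, 4, 5, 6} → {0, 1, 2, 4, 5, 6}.
Read 'y': {0, 1, 2, 4, 5, 6} → {0, 1, 2, 4, 5, 6}.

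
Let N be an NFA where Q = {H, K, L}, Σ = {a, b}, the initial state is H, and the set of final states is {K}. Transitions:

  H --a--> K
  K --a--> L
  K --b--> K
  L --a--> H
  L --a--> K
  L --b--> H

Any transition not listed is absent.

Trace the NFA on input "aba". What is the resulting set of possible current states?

{L}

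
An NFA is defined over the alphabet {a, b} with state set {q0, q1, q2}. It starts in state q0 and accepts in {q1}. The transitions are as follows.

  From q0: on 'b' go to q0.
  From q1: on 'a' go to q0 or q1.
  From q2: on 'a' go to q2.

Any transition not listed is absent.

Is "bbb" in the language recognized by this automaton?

Start in {q0}.
Read 'b': {q0} → {q0}.
Read 'b': {q0} → {q0}.
Read 'b': {q0} → {q0}.
The final set {q0} contains no accepting state.

No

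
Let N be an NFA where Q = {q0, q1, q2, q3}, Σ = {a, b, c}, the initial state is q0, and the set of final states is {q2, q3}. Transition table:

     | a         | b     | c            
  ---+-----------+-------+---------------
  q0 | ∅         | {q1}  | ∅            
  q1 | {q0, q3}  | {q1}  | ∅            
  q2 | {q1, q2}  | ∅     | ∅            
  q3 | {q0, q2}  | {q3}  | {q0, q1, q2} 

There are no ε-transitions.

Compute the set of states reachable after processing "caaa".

Start in {q0}.
Read 'c': q0→∅; now ∅.
The set is empty and remains empty for the remaining 3 symbols.

∅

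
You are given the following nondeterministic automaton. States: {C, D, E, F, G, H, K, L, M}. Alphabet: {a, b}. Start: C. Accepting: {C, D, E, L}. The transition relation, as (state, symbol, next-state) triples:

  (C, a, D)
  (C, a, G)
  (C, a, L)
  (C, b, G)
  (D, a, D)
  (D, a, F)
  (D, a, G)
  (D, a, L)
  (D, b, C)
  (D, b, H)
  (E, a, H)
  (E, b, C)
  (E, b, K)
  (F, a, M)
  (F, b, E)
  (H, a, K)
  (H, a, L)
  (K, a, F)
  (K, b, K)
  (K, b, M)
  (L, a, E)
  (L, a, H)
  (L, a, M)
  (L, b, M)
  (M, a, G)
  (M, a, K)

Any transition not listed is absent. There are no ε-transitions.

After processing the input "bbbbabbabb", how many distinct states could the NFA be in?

Start in {C}.
Read 'b': {C} → {G}.
Read 'b': {G} → ∅.
The set is empty and remains empty for the remaining 8 symbols.
That set has 0 states.

0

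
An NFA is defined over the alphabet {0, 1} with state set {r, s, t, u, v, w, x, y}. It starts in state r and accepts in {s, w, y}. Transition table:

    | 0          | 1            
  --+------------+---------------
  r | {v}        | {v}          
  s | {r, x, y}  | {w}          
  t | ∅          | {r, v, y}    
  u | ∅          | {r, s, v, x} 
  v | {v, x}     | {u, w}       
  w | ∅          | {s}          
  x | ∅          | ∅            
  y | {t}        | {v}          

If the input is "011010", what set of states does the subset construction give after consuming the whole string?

Start in {r}.
Read '0': r→{v}; now {v}.
Read '1': v→{u, w}; now {u, w}.
Read '1': u→{r, s, v, x}, w→{s}; now {r, s, v, x}.
Read '0': r→{v}, s→{r, x, y}, v→{v, x}, x→∅; now {r, v, x, y}.
Read '1': r→{v}, v→{u, w}, x→∅, y→{v}; now {u, v, w}.
Read '0': u→∅, v→{v, x}, w→∅; now {v, x}.

{v, x}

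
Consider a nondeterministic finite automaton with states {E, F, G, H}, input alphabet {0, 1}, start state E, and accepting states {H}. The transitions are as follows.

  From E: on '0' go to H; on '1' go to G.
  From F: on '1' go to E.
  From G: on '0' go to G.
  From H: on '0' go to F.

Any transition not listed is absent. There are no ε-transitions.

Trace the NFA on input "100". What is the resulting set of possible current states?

Start in {E}.
Read '1': E→{G}; now {G}.
Read '0': G→{G}; now {G}.
Read '0': G→{G}; now {G}.

{G}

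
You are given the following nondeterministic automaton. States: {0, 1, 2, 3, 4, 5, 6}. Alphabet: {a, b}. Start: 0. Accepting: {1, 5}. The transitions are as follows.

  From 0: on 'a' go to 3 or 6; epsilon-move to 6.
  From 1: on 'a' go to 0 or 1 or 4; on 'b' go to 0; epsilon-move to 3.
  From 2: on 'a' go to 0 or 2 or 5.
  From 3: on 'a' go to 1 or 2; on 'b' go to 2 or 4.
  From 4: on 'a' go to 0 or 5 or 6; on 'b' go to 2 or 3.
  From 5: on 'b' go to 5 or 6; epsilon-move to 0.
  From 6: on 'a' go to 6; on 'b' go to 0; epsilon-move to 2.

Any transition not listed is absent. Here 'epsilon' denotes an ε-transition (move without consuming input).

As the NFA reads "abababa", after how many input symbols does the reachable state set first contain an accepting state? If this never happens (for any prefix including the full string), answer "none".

1

Start: ε-closure({0}) = {0, 2, 6}.
Read 'a': 0→{3, 6}, 2→{0, 2, 5}, 6→{6}; now {0, 2, 3, 5, 6}.
None of the earlier sets intersect F, but {0, 2, 3, 5, 6} does.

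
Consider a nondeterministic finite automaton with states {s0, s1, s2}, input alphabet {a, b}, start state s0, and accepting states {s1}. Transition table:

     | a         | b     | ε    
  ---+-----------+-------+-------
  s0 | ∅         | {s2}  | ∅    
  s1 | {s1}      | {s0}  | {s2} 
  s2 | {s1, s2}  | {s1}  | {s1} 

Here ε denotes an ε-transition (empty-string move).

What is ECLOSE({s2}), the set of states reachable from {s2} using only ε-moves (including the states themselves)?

Begin with {s2}.
ε-move s2 → s1; add s1.

{s1, s2}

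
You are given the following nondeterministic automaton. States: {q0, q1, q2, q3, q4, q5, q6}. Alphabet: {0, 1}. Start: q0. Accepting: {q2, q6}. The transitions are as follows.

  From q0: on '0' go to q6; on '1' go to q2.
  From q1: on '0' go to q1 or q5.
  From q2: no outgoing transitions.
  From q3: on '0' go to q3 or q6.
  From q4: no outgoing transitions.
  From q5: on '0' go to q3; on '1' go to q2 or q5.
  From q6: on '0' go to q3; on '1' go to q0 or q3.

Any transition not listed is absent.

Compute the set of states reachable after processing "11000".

∅

Start in {q0}.
Read '1': q0→{q2}; now {q2}.
Read '1': q2→∅; now ∅.
The set is empty and remains empty for the remaining 3 symbols.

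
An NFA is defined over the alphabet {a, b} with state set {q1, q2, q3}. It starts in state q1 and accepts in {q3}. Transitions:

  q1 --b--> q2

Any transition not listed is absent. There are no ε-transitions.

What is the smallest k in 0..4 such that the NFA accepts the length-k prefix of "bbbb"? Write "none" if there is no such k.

none

Start in {q1}.
Read 'b': {q1} → {q2}.
Read 'b': {q2} → ∅.
The set is empty and remains empty for the remaining 2 symbols.
No reachable set along the way intersects F.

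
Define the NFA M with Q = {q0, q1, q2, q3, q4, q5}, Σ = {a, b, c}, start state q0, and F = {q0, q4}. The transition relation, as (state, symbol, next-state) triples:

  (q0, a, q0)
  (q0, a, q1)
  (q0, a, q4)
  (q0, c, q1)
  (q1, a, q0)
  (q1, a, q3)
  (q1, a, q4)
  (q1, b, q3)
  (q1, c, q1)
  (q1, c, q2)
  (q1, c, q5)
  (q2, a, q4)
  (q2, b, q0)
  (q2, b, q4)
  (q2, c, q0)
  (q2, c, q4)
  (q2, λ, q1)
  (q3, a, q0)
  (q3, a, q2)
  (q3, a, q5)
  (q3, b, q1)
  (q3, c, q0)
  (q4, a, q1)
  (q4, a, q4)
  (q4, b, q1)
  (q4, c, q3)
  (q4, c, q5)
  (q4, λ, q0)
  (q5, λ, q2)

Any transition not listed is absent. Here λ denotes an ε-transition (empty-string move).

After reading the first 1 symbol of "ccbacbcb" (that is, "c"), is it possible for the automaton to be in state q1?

Yes

Start in {q0}.
Read 'c': q0→{q1}; now {q1}.
State q1 is in {q1}.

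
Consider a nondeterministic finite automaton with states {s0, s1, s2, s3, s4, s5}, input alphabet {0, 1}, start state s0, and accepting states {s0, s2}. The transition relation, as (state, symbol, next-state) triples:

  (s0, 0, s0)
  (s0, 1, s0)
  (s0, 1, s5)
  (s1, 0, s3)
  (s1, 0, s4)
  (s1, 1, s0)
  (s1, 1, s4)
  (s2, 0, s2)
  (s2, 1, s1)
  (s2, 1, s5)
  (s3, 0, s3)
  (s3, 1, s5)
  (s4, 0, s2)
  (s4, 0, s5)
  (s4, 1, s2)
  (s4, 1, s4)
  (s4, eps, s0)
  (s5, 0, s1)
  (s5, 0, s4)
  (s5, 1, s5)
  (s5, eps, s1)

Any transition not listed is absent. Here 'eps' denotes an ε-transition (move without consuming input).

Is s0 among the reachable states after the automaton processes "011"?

Yes

Start in {s0}.
Read '0': s0→{s0}; now {s0}.
Read '1': s0→{s0, s5}; union {s0, s5}; ε-closure = {s0, s1, s5}.
Read '1': s0→{s0, s5}, s1→{s0, s4}, s5→{s5}; union {s0, s4, s5}; ε-closure = {s0, s1, s4, s5}.
State s0 is in {s0, s1, s4, s5}.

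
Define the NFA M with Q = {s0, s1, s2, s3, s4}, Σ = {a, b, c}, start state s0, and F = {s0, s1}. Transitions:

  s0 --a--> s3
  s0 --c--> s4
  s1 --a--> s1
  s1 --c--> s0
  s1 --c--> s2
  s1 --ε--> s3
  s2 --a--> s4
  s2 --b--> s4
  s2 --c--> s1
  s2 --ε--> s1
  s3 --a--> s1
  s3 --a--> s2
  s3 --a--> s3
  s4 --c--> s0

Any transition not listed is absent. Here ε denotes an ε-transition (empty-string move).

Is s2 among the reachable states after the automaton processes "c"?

No

Start in {s0}.
Read 'c': s0→{s4}; now {s4}.
State s2 is not in {s4}.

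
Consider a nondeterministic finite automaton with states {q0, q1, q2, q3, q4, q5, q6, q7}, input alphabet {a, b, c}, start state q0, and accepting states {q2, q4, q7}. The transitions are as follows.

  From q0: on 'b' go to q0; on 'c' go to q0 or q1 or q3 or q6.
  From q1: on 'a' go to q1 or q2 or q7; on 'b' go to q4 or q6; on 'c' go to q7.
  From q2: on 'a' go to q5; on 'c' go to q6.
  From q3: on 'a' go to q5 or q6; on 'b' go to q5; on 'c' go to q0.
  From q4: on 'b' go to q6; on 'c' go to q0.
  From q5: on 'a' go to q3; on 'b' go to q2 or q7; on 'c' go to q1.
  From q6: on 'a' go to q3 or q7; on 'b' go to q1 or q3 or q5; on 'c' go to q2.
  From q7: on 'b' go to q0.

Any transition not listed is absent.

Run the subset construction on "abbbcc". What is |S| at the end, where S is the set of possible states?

0

Start in {q0}.
Read 'a': q0→∅; now ∅.
The set is empty and remains empty for the remaining 5 symbols.
That set has 0 states.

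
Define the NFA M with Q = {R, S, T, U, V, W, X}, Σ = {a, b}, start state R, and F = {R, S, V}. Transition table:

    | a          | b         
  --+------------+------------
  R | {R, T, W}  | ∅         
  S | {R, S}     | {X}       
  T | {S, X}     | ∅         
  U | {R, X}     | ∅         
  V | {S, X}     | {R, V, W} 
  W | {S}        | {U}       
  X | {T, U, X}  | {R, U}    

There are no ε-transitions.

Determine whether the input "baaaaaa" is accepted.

No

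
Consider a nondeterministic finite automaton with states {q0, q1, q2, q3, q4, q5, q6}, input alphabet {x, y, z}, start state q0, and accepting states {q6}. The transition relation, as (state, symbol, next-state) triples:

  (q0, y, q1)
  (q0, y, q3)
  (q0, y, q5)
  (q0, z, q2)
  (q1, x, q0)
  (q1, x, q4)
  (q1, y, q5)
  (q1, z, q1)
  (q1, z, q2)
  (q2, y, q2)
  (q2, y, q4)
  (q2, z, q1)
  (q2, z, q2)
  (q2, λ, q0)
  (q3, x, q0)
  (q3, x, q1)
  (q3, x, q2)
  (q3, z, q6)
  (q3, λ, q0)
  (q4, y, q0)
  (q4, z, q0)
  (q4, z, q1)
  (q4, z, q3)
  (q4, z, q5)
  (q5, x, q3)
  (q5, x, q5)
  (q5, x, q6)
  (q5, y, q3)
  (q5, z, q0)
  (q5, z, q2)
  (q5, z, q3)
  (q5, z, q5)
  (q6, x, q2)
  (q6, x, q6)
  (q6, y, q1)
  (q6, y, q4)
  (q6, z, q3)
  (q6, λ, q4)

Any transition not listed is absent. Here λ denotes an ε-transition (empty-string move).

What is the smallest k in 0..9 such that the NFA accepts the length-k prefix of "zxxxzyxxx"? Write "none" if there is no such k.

none

Start in {q0}.
Read 'z': q0→{q2}; union {q2}; ε-closure = {q0, q2}.
Read 'x': q0→∅, q2→∅; now ∅.
The set is empty and remains empty for the remaining 7 symbols.
No reachable set along the way intersects F.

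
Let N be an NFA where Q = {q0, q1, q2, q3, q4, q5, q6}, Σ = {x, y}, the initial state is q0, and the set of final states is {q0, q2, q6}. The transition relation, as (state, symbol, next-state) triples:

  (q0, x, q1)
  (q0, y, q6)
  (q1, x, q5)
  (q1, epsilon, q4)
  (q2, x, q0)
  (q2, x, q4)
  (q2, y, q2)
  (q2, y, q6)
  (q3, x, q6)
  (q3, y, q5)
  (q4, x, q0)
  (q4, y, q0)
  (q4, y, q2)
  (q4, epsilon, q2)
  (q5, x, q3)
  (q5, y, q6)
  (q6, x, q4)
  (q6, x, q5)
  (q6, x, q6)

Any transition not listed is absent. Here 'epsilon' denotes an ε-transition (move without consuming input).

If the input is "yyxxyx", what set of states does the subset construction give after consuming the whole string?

∅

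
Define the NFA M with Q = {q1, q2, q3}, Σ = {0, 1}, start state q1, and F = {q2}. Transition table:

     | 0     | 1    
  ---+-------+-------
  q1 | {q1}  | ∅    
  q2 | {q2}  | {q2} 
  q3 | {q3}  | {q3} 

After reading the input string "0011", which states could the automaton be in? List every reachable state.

∅

Start in {q1}.
Read '0': {q1} → {q1}.
Read '0': {q1} → {q1}.
Read '1': {q1} → ∅.
The set is empty and remains empty for the remaining 1 symbol.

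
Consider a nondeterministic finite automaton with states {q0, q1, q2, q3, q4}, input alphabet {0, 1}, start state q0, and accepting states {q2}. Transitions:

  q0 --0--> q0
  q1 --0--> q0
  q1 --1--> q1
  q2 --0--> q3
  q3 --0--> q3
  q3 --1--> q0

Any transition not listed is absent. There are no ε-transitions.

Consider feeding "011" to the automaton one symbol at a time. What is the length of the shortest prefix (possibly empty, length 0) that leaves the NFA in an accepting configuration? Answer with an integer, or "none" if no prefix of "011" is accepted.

none

Start in {q0}.
Read '0': q0→{q0}; now {q0}.
Read '1': q0→∅; now ∅.
The set is empty and remains empty for the remaining 1 symbol.
No reachable set along the way intersects F.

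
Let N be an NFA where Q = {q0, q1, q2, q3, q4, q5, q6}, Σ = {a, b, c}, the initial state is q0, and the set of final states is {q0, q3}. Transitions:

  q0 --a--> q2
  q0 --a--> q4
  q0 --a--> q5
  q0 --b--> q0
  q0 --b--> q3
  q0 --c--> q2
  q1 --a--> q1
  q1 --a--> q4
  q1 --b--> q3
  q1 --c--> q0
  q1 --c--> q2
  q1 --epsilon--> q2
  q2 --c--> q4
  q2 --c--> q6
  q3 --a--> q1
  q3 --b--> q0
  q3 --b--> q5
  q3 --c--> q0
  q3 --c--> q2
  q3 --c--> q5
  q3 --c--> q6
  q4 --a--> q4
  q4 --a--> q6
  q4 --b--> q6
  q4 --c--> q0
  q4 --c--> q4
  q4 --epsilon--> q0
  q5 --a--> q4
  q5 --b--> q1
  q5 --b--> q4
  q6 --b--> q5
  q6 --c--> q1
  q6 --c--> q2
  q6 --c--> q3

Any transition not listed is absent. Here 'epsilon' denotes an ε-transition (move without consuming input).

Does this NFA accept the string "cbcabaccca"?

Start in {q0}.
Read 'c': q0→{q2}; now {q2}.
Read 'b': q2→∅; now ∅.
The set is empty and remains empty for the remaining 8 symbols.
The final set ∅ contains no accepting state.

No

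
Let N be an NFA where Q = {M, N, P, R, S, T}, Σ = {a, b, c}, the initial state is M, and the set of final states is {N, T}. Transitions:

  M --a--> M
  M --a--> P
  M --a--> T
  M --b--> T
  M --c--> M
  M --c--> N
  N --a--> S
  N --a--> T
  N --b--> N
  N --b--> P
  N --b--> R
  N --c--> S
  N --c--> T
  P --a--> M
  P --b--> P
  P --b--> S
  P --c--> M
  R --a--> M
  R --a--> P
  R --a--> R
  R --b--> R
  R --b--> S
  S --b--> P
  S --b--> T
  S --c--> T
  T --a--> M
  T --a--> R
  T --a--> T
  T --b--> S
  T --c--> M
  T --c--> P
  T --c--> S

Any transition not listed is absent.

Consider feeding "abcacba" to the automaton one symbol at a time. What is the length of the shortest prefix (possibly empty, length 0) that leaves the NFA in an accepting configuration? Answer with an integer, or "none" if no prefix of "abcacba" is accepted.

1

Start in {M}.
Read 'a': {M} → {M, P, T}.
None of the earlier sets intersect F, but {M, P, T} does.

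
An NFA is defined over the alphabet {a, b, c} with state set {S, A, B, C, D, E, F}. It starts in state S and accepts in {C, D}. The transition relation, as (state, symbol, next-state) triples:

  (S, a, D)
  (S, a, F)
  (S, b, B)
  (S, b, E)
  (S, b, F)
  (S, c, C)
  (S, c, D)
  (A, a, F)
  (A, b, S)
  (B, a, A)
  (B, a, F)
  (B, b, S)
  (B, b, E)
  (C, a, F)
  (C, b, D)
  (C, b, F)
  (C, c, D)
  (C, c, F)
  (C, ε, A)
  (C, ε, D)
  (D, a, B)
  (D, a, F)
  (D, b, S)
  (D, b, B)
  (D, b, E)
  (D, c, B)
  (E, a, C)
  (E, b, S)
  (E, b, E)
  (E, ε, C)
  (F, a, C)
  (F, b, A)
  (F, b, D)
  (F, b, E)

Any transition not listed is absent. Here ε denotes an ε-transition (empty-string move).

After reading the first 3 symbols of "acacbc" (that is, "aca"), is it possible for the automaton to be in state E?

No

Start in {S}.
Read 'a': {S} → {D, F}.
Read 'c': {D, F} → {B}.
Read 'a': {B} → {A, F}.
State E is not in {A, F}.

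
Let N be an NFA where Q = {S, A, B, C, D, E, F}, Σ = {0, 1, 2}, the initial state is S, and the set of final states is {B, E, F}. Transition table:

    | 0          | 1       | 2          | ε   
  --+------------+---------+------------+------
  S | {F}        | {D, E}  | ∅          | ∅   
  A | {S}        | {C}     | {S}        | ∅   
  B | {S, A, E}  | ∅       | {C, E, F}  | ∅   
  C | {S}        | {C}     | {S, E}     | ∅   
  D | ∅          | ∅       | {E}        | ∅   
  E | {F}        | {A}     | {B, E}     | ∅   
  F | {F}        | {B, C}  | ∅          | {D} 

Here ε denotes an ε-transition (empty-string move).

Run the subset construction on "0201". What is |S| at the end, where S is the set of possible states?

Start in {S}.
Read '0': {S} → {D, F}.
Read '2': {D, F} → {E}.
Read '0': {E} → {D, F}.
Read '1': {D, F} → {B, C}.
That set has 2 states.

2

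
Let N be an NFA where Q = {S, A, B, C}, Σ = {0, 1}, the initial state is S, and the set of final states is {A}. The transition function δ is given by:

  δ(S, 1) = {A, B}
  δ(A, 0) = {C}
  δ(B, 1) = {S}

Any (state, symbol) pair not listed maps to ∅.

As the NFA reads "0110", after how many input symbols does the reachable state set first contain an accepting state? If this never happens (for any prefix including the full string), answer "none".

Start in {S}.
Read '0': {S} → ∅.
The set is empty and remains empty for the remaining 3 symbols.
No reachable set along the way intersects F.

none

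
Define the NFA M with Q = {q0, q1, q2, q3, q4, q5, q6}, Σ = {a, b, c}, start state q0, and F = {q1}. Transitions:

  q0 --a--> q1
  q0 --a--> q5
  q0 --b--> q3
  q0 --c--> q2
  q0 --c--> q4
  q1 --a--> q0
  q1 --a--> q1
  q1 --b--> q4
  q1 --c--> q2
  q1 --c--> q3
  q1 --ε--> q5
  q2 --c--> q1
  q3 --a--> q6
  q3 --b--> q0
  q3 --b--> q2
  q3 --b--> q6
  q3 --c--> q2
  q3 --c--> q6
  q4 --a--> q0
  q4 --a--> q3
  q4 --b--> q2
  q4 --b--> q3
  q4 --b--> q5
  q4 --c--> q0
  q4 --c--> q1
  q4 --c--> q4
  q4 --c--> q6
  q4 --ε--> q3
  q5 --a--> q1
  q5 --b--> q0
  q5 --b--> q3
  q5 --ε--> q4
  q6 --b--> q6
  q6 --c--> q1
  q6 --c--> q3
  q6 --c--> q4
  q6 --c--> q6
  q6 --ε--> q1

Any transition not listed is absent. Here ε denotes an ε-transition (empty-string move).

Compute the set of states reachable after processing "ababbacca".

{q0, q1, q3, q4, q5, q6}

Start in {q0}.
Read 'a': q0→{q1, q5}; union {q1, q5}; ε-closure = {q1, q3, q4, q5}.
Read 'b': q1→{q4}, q3→{q0, q2, q6}, q4→{q2, q3, q5}, q5→{q0, q3}; union {q0, q2, q3, q4, q5, q6}; ε-closure = {q0, q1, q2, q3, q4, q5, q6}.
Read 'a': q0→{q1, q5}, q1→{q0, q1}, q2→∅, q3→{q6}, q4→{q0, q3}, q5→{q1}, q6→∅; union {q0, q1, q3, q5, q6}; ε-closure = {q0, q1, q3, q4, q5, q6}.
Read 'b': q0→{q3}, q1→{q4}, q3→{q0, q2, q6}, q4→{q2, q3, q5}, q5→{q0, q3}, q6→{q6}; union {q0, q2, q3, q4, q5, q6}; ε-closure = {q0, q1, q2, q3, q4, q5, q6}.
Read 'b': q0→{q3}, q1→{q4}, q2→∅, q3→{q0, q2, q6}, q4→{q2, q3, q5}, q5→{q0, q3}, q6→{q6}; union {q0, q2, q3, q4, q5, q6}; ε-closure = {q0, q1, q2, q3, q4, q5, q6}.
Read 'a': q0→{q1, q5}, q1→{q0, q1}, q2→∅, q3→{q6}, q4→{q0, q3}, q5→{q1}, q6→∅; union {q0, q1, q3, q5, q6}; ε-closure = {q0, q1, q3, q4, q5, q6}.
Read 'c': q0→{q2, q4}, q1→{q2, q3}, q3→{q2, q6}, q4→{q0, q1, q4, q6}, q5→∅, q6→{q1, q3, q4, q6}; union {q0, q1, q2, q3, q4, q6}; ε-closure = {q0, q1, q2, q3, q4, q5, q6}.
Read 'c': q0→{q2, q4}, q1→{q2, q3}, q2→{q1}, q3→{q2, q6}, q4→{q0, q1, q4, q6}, q5→∅, q6→{q1, q3, q4, q6}; union {q0, q1, q2, q3, q4, q6}; ε-closure = {q0, q1, q2, q3, q4, q5, q6}.
Read 'a': q0→{q1, q5}, q1→{q0, q1}, q2→∅, q3→{q6}, q4→{q0, q3}, q5→{q1}, q6→∅; union {q0, q1, q3, q5, q6}; ε-closure = {q0, q1, q3, q4, q5, q6}.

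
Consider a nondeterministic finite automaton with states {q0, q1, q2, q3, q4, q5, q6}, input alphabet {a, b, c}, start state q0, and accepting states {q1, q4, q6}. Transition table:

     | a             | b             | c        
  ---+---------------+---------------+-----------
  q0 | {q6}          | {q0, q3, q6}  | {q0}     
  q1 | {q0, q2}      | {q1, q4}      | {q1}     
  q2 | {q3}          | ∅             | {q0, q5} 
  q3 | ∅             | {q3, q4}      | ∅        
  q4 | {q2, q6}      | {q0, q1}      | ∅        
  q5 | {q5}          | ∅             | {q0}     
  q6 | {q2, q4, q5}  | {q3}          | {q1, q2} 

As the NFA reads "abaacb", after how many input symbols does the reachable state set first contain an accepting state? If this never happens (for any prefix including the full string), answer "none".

1

Start in {q0}.
Read 'a': q0→{q6}; now {q6}.
None of the earlier sets intersect F, but {q6} does.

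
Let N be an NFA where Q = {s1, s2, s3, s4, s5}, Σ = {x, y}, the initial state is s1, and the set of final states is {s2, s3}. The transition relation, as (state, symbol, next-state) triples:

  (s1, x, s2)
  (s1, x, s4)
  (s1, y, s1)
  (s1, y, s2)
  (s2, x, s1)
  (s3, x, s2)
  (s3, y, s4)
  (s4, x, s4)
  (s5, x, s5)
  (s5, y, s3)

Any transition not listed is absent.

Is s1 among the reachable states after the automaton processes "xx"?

Start in {s1}.
Read 'x': {s1} → {s2, s4}.
Read 'x': {s2, s4} → {s1, s4}.
State s1 is in {s1, s4}.

Yes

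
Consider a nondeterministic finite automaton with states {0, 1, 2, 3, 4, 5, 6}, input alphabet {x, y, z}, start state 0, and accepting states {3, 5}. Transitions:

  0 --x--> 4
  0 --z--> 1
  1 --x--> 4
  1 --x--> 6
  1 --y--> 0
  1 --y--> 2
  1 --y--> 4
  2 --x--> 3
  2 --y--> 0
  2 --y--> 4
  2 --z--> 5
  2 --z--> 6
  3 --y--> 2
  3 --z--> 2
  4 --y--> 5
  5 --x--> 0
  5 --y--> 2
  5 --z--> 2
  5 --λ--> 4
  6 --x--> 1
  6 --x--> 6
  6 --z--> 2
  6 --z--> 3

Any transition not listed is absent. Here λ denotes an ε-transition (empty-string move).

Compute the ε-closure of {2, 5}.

{2, 4, 5}

Begin with {2, 5}.
ε-move 5 → 4; add 4.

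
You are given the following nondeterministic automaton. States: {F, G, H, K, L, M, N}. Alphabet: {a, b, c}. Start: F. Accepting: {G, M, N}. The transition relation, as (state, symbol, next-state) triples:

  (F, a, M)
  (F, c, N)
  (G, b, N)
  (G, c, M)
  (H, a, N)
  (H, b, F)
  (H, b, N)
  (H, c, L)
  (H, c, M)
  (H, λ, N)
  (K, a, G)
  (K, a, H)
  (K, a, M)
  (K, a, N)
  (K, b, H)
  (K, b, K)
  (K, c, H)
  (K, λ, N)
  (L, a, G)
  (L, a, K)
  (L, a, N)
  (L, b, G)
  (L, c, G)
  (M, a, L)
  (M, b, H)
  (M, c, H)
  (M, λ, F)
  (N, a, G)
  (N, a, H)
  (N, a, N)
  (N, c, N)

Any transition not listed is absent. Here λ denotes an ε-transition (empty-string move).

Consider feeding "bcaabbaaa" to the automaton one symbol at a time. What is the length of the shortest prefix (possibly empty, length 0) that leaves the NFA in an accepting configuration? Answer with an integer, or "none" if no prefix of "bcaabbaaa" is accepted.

Start in {F}.
Read 'b': F→∅; now ∅.
The set is empty and remains empty for the remaining 8 symbols.
No reachable set along the way intersects F.

none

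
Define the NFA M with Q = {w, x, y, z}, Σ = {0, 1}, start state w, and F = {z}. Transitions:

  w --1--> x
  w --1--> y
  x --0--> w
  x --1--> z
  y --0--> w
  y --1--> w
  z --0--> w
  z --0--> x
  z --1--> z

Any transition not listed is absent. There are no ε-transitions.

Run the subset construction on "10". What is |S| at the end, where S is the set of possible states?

1

Start in {w}.
Read '1': {w} → {x, y}.
Read '0': {x, y} → {w}.
That set has 1 state.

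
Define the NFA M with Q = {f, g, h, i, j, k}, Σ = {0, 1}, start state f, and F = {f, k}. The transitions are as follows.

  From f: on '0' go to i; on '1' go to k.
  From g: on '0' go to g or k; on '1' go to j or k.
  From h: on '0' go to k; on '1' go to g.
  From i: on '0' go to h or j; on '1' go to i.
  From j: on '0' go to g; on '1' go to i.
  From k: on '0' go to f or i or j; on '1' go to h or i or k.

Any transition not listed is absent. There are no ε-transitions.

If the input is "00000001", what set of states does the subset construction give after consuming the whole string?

{g, h, i, j, k}

Start in {f}.
Read '0': {f} → {i}.
Read '0': {i} → {h, j}.
Read '0': {h, j} → {g, k}.
Read '0': {g, k} → {f, g, i, j, k}.
Read '0': {f, g, i, j, k} → {f, g, h, i, j, k}.
Read '0': {f, g, h, i, j, k} → {f, g, h, i, j, k}.
Read '0': {f, g, h, i, j, k} → {f, g, h, i, j, k}.
Read '1': {f, g, h, i, j, k} → {g, h, i, j, k}.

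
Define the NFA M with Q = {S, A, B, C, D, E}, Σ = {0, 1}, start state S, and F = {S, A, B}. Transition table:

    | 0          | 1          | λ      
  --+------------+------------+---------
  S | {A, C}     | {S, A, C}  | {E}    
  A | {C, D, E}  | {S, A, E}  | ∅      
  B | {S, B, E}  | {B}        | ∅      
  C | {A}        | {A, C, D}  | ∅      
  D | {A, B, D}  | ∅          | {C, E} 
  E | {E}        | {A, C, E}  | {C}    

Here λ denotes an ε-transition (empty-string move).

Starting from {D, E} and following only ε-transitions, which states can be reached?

{C, D, E}

Begin with {D, E}.
ε-move D → C; add C.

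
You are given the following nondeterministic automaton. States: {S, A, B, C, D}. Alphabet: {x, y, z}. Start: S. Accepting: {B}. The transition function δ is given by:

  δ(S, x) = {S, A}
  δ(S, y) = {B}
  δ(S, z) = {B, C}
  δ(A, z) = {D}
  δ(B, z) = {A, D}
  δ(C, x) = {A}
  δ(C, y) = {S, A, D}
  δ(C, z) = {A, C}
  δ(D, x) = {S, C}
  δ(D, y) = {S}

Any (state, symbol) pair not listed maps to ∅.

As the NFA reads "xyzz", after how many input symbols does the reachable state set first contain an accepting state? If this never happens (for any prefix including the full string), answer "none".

Start in {S}.
Read 'x': S→{S, A}; now {S, A}.
Read 'y': S→{B}, A→∅; now {B}.
None of the earlier sets intersect F, but {B} does.

2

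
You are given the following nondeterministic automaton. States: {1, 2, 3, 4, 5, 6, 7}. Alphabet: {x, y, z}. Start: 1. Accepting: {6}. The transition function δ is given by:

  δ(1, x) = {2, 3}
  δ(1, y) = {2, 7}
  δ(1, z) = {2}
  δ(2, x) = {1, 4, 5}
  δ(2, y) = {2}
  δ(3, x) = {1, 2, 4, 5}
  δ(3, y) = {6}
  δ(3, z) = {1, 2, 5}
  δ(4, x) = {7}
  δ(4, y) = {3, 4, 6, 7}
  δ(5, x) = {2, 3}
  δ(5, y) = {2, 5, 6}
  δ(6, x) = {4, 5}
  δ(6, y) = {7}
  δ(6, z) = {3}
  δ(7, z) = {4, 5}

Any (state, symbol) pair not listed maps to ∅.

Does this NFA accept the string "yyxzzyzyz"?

Start in {1}.
Read 'y': {1} → {2, 7}.
Read 'y': {2, 7} → {2}.
Read 'x': {2} → {1, 4, 5}.
Read 'z': {1, 4, 5} → {2}.
Read 'z': {2} → ∅.
The set is empty and remains empty for the remaining 4 symbols.
The final set ∅ contains no accepting state.

No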